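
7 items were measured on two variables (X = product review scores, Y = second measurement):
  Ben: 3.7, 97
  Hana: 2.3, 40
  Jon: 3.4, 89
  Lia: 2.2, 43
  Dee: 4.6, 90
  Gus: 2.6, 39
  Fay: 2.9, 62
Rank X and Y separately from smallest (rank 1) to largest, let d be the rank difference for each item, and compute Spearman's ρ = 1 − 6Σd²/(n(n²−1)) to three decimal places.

Ranks of variable 1: 6, 2, 5, 1, 7, 3, 4
Ranks of variable 2: 7, 2, 5, 3, 6, 1, 4
d = r₁ − r₂: -1, 0, 0, -2, 1, 2, 0
d²: 1, 0, 0, 4, 1, 4, 0; Σd² = 10
ρ = 1 − 6·10/(7·48) = 1 − 60/336 = 0.821

0.821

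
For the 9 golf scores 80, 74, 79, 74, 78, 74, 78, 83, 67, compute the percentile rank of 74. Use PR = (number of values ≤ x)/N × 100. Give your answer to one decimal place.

44.4

N = 9.
Strictly below 74: 1. Equal to 74: 3.
PR = 4/9 × 100 = 44.4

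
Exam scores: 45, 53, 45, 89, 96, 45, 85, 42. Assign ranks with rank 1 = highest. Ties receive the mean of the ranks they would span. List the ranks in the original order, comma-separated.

Sorted (descending): 96, 89, 85, 53, 45, 45, 45, 42
The 3 values of 45 occupy positions 5–7 → average rank 6.

6, 4, 6, 2, 1, 6, 3, 8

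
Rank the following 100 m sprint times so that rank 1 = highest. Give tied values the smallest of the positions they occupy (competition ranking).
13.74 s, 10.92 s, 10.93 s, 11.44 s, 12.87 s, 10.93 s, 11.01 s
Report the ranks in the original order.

Sorted (descending): 13.74, 12.87, 11.44, 11.01, 10.93, 10.93, 10.92
The 2 values of 10.93 occupy positions 5–6 → each gets rank 5.

1, 7, 5, 3, 2, 5, 4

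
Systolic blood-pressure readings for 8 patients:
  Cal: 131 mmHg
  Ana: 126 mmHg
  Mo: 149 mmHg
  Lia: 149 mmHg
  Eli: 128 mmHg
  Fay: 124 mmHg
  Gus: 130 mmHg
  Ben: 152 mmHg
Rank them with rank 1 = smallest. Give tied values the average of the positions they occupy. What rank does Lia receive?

6.5

Sorted (ascending): 124, 126, 128, 130, 131, 149, 149, 152
The 2 values of 149 occupy positions 6–7 → average rank (6+7)/2 = 6.5.
Lia has value 149 mmHg → rank 6.5.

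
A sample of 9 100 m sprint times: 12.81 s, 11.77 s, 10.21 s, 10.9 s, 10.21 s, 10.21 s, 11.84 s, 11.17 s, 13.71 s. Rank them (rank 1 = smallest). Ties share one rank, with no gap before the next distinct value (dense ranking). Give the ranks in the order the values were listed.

6, 4, 1, 2, 1, 1, 5, 3, 7

Sorted (ascending): 10.21, 10.21, 10.21, 10.9, 11.17, 11.77, 11.84, 12.81, 13.71
The 3 values of 10.21 share dense rank 1.
Remaining distinct values take the next consecutive integers.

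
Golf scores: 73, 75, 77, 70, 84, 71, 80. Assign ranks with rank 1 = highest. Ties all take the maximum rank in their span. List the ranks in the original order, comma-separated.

Sorted (descending): 84, 80, 77, 75, 73, 71, 70
No ties — each value takes its position as its rank.

5, 4, 3, 7, 1, 6, 2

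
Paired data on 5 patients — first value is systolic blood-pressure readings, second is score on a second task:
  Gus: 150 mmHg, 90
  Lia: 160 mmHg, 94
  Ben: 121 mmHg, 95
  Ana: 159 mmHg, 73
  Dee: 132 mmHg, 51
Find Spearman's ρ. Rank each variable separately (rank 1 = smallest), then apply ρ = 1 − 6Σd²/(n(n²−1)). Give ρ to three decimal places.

-0.100

Ranks of variable 1: 3, 5, 1, 4, 2
Ranks of variable 2: 3, 4, 5, 2, 1
d = r₁ − r₂: 0, 1, -4, 2, 1
d²: 0, 1, 16, 4, 1; Σd² = 22
ρ = 1 − 6·22/(5·24) = 1 − 132/120 = -0.100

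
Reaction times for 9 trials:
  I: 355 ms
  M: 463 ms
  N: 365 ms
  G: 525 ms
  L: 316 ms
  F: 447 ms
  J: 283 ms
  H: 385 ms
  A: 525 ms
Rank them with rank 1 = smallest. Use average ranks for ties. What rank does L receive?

2

Sorted (ascending): 283, 316, 355, 365, 385, 447, 463, 525, 525
The 2 values of 525 occupy positions 8–9 → average rank (8+9)/2 = 8.5.
L has value 316 ms → rank 2.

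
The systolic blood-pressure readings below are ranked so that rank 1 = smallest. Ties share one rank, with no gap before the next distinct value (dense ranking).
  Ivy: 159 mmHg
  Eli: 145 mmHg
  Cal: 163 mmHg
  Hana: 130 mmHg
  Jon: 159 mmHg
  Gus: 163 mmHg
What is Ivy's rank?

Sorted (ascending): 130, 145, 159, 159, 163, 163
The 2 values of 159 share dense rank 3.
The 2 values of 163 share dense rank 4.
Remaining distinct values take the next consecutive integers.
Ivy has value 159 mmHg → rank 3.

3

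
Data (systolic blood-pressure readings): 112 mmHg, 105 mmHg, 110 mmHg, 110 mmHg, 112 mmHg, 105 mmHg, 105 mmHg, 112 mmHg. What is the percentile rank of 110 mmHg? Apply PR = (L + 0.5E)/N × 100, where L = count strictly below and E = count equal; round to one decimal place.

50.0

N = 8.
Strictly below 110: 3. Equal to 110: 2.
PR = (3 + 0.5·2)/8 × 100 = 50.0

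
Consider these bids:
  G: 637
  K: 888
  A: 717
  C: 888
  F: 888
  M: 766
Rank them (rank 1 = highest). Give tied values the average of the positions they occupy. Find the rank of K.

2

Sorted (descending): 888, 888, 888, 766, 717, 637
The 3 values of 888 occupy positions 1–3 → average rank 2.
K has value 888 → rank 2.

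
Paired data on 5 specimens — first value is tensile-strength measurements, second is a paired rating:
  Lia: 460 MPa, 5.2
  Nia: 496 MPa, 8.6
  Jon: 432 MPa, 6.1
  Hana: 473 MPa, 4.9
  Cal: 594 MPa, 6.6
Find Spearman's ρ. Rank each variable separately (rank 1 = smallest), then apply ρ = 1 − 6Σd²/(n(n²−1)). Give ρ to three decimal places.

Ranks of variable 1: 2, 4, 1, 3, 5
Ranks of variable 2: 2, 5, 3, 1, 4
d = r₁ − r₂: 0, -1, -2, 2, 1
d²: 0, 1, 4, 4, 1; Σd² = 10
ρ = 1 − 6·10/(5·24) = 1 − 60/120 = 0.500

0.500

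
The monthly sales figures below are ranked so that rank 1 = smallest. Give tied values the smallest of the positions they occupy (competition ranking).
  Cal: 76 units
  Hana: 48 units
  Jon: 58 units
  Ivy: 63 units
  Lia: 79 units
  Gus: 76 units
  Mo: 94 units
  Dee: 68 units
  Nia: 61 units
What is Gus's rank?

6

Sorted (ascending): 48, 58, 61, 63, 68, 76, 76, 79, 94
The 2 values of 76 occupy positions 6–7 → each gets rank 6.
Gus has value 76 units → rank 6.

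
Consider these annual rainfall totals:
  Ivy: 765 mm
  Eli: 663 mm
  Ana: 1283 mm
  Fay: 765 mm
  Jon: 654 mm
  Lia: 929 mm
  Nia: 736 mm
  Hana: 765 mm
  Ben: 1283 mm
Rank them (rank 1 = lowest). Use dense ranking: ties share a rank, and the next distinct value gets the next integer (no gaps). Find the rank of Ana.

Sorted (ascending): 654, 663, 736, 765, 765, 765, 929, 1283, 1283
The 3 values of 765 share dense rank 4.
The 2 values of 1283 share dense rank 6.
Remaining distinct values take the next consecutive integers.
Ana has value 1283 mm → rank 6.

6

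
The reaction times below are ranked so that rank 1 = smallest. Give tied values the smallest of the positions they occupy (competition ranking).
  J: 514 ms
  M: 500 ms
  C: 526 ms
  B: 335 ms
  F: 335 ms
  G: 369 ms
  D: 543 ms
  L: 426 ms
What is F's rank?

1

Sorted (ascending): 335, 335, 369, 426, 500, 514, 526, 543
The 2 values of 335 occupy positions 1–2 → each gets rank 1.
F has value 335 ms → rank 1.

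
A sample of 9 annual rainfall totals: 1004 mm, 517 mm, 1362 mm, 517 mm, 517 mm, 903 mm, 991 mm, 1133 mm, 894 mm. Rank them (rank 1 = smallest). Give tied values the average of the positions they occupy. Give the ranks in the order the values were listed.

7, 2, 9, 2, 2, 5, 6, 8, 4

Sorted (ascending): 517, 517, 517, 894, 903, 991, 1004, 1133, 1362
The 3 values of 517 occupy positions 1–3 → average rank 2.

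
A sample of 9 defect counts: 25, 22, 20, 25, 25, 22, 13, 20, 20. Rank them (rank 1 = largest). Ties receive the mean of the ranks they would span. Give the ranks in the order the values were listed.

2, 4.5, 7, 2, 2, 4.5, 9, 7, 7

Sorted (descending): 25, 25, 25, 22, 22, 20, 20, 20, 13
The 3 values of 25 occupy positions 1–3 → average rank 2.
The 2 values of 22 occupy positions 4–5 → average rank (4+5)/2 = 4.5.
The 3 values of 20 occupy positions 6–8 → average rank 7.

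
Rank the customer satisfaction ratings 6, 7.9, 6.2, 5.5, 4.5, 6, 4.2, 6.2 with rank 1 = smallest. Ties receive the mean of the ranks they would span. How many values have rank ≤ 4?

Sorted (ascending): 4.2, 4.5, 5.5, 6, 6, 6.2, 6.2, 7.9
The 2 values of 6 occupy positions 4–5 → average rank (4+5)/2 = 4.5.
The 2 values of 6.2 occupy positions 6–7 → average rank (6+7)/2 = 6.5.
Ranks ≤ 4: {1, 2, 3} → 3 values.

3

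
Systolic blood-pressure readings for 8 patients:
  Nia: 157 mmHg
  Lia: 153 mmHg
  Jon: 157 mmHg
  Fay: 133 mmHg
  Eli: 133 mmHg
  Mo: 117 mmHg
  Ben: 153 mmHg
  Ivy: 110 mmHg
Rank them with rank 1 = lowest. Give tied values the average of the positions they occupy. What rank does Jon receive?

Sorted (ascending): 110, 117, 133, 133, 153, 153, 157, 157
The 2 values of 133 occupy positions 3–4 → average rank (3+4)/2 = 3.5.
The 2 values of 153 occupy positions 5–6 → average rank (5+6)/2 = 5.5.
The 2 values of 157 occupy positions 7–8 → average rank (7+8)/2 = 7.5.
Jon has value 157 mmHg → rank 7.5.

7.5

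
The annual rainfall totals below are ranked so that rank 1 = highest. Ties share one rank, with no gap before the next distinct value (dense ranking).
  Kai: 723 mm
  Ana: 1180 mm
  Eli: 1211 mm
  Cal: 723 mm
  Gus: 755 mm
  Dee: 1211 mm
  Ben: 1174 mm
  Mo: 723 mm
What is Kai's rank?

Sorted (descending): 1211, 1211, 1180, 1174, 755, 723, 723, 723
The 2 values of 1211 share dense rank 1.
The 3 values of 723 share dense rank 5.
Remaining distinct values take the next consecutive integers.
Kai has value 723 mm → rank 5.

5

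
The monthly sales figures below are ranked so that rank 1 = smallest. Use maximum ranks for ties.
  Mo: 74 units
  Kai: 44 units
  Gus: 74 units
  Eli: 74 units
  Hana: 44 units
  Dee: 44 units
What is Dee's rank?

Sorted (ascending): 44, 44, 44, 74, 74, 74
The 3 values of 44 occupy positions 1–3 → each gets rank 3.
The 3 values of 74 occupy positions 4–6 → each gets rank 6.
Dee has value 44 units → rank 3.

3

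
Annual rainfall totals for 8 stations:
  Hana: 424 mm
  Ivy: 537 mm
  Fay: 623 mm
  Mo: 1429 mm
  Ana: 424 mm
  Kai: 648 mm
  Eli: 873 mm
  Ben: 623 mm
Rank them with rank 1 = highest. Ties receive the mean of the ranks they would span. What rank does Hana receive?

7.5

Sorted (descending): 1429, 873, 648, 623, 623, 537, 424, 424
The 2 values of 623 occupy positions 4–5 → average rank (4+5)/2 = 4.5.
The 2 values of 424 occupy positions 7–8 → average rank (7+8)/2 = 7.5.
Hana has value 424 mm → rank 7.5.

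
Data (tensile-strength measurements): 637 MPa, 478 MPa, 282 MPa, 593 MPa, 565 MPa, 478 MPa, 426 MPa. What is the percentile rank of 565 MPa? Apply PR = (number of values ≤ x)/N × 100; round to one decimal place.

71.4

N = 7.
Strictly below 565: 4. Equal to 565: 1.
PR = 5/7 × 100 = 71.4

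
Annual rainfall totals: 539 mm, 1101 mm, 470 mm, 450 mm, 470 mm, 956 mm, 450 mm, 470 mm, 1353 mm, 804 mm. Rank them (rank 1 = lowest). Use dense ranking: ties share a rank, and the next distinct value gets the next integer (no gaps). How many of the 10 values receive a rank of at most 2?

Sorted (ascending): 450, 450, 470, 470, 470, 539, 804, 956, 1101, 1353
The 2 values of 450 share dense rank 1.
The 3 values of 470 share dense rank 2.
Remaining distinct values take the next consecutive integers.
Ranks ≤ 2: {1, 1, 2, 2, 2} → 5 values.

5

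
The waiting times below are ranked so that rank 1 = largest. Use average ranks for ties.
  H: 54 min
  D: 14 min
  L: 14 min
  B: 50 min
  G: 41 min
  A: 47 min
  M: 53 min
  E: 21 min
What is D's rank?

Sorted (descending): 54, 53, 50, 47, 41, 21, 14, 14
The 2 values of 14 occupy positions 7–8 → average rank (7+8)/2 = 7.5.
D has value 14 min → rank 7.5.

7.5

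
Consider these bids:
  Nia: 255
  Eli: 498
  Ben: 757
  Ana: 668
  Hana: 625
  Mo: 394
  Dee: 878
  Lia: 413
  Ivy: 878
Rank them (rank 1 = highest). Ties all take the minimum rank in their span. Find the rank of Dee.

1

Sorted (descending): 878, 878, 757, 668, 625, 498, 413, 394, 255
The 2 values of 878 occupy positions 1–2 → each gets rank 1.
Dee has value 878 → rank 1.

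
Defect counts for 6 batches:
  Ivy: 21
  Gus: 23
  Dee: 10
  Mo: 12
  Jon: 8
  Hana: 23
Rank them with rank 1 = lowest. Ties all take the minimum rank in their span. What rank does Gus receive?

5

Sorted (ascending): 8, 10, 12, 21, 23, 23
The 2 values of 23 occupy positions 5–6 → each gets rank 5.
Gus has value 23 → rank 5.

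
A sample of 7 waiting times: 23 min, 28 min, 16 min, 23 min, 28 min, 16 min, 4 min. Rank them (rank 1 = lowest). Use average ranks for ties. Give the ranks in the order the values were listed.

Sorted (ascending): 4, 16, 16, 23, 23, 28, 28
The 2 values of 16 occupy positions 2–3 → average rank (2+3)/2 = 2.5.
The 2 values of 23 occupy positions 4–5 → average rank (4+5)/2 = 4.5.
The 2 values of 28 occupy positions 6–7 → average rank (6+7)/2 = 6.5.

4.5, 6.5, 2.5, 4.5, 6.5, 2.5, 1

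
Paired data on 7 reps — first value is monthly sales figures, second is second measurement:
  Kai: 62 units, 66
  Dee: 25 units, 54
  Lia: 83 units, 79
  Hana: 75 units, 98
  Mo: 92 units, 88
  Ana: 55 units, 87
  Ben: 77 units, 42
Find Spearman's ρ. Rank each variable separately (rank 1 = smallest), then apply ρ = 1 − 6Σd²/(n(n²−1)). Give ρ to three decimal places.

0.286

Ranks of variable 1: 3, 1, 6, 4, 7, 2, 5
Ranks of variable 2: 3, 2, 4, 7, 6, 5, 1
d = r₁ − r₂: 0, -1, 2, -3, 1, -3, 4
d²: 0, 1, 4, 9, 1, 9, 16; Σd² = 40
ρ = 1 − 6·40/(7·48) = 1 − 240/336 = 0.286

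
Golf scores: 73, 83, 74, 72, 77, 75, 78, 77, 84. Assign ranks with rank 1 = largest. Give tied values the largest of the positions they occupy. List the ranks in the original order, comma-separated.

Sorted (descending): 84, 83, 78, 77, 77, 75, 74, 73, 72
The 2 values of 77 occupy positions 4–5 → each gets rank 5.

8, 2, 7, 9, 5, 6, 3, 5, 1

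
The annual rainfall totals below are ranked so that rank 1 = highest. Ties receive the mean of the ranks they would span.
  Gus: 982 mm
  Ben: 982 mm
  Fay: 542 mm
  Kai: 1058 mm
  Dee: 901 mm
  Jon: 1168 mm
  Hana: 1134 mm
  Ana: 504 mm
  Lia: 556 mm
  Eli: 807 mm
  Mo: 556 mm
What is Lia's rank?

8.5

Sorted (descending): 1168, 1134, 1058, 982, 982, 901, 807, 556, 556, 542, 504
The 2 values of 982 occupy positions 4–5 → average rank (4+5)/2 = 4.5.
The 2 values of 556 occupy positions 8–9 → average rank (8+9)/2 = 8.5.
Lia has value 556 mm → rank 8.5.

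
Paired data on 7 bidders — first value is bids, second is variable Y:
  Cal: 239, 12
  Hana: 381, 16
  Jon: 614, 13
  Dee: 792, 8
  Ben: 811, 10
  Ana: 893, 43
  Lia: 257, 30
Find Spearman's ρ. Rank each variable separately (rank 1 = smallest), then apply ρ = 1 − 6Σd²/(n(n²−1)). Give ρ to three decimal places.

0.000

Ranks of variable 1: 1, 3, 4, 5, 6, 7, 2
Ranks of variable 2: 3, 5, 4, 1, 2, 7, 6
d = r₁ − r₂: -2, -2, 0, 4, 4, 0, -4
d²: 4, 4, 0, 16, 16, 0, 16; Σd² = 56
ρ = 1 − 6·56/(7·48) = 1 − 336/336 = 0.000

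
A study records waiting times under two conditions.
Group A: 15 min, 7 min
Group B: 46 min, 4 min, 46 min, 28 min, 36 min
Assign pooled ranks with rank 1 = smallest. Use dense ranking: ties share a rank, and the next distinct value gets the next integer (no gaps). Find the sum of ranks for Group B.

22

Sorted (ascending): 4, 7, 15, 28, 36, 46, 46
The 2 values of 46 share dense rank 6.
Remaining distinct values take the next consecutive integers.
Group B values → pooled ranks: 46→6, 4→1, 46→6, 28→4, 36→5
Rank sum = 6 + 1 + 6 + 4 + 5 = 22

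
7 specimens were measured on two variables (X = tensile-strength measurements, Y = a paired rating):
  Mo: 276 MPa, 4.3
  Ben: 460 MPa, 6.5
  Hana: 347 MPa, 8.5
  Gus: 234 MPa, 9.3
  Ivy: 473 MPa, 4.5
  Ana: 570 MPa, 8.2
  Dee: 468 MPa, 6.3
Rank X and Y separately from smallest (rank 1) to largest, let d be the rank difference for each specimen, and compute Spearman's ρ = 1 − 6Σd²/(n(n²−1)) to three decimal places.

Ranks of variable 1: 2, 4, 3, 1, 6, 7, 5
Ranks of variable 2: 1, 4, 6, 7, 2, 5, 3
d = r₁ − r₂: 1, 0, -3, -6, 4, 2, 2
d²: 1, 0, 9, 36, 16, 4, 4; Σd² = 70
ρ = 1 − 6·70/(7·48) = 1 − 420/336 = -0.250

-0.250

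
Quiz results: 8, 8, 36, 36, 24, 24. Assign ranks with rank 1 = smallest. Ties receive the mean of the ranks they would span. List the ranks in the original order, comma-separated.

1.5, 1.5, 5.5, 5.5, 3.5, 3.5

Sorted (ascending): 8, 8, 24, 24, 36, 36
The 2 values of 8 occupy positions 1–2 → average rank (1+2)/2 = 1.5.
The 2 values of 24 occupy positions 3–4 → average rank (3+4)/2 = 3.5.
The 2 values of 36 occupy positions 5–6 → average rank (5+6)/2 = 5.5.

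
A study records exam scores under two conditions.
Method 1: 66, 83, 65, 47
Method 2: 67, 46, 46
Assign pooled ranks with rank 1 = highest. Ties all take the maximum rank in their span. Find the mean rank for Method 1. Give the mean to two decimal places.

Sorted (descending): 83, 67, 66, 65, 47, 46, 46
The 2 values of 46 occupy positions 6–7 → each gets rank 7.
Method 1 values → pooled ranks: 66→3, 83→1, 65→4, 47→5
Mean rank = (3 + 1 + 4 + 5) / 4 = 3.25

3.25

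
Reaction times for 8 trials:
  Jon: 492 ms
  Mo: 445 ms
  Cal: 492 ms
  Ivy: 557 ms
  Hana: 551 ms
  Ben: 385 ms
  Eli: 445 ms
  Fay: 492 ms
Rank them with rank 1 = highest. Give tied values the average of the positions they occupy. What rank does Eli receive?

6.5

Sorted (descending): 557, 551, 492, 492, 492, 445, 445, 385
The 3 values of 492 occupy positions 3–5 → average rank 4.
The 2 values of 445 occupy positions 6–7 → average rank (6+7)/2 = 6.5.
Eli has value 445 ms → rank 6.5.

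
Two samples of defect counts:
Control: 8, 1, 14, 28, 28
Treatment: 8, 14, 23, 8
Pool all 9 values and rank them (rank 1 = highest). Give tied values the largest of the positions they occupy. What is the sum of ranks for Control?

Sorted (descending): 28, 28, 23, 14, 14, 8, 8, 8, 1
The 2 values of 28 occupy positions 1–2 → each gets rank 2.
The 2 values of 14 occupy positions 4–5 → each gets rank 5.
The 3 values of 8 occupy positions 6–8 → each gets rank 8.
Control values → pooled ranks: 8→8, 1→9, 14→5, 28→2, 28→2
Rank sum = 8 + 9 + 5 + 2 + 2 = 26

26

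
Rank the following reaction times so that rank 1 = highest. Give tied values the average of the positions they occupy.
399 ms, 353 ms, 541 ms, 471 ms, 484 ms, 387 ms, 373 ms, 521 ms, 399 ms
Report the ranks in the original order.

5.5, 9, 1, 4, 3, 7, 8, 2, 5.5

Sorted (descending): 541, 521, 484, 471, 399, 399, 387, 373, 353
The 2 values of 399 occupy positions 5–6 → average rank (5+6)/2 = 5.5.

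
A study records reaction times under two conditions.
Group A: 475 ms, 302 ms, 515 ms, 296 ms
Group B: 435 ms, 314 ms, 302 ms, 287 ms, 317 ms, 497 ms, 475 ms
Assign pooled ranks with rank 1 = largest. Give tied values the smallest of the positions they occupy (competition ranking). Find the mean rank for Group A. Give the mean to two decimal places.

Sorted (descending): 515, 497, 475, 475, 435, 317, 314, 302, 302, 296, 287
The 2 values of 475 occupy positions 3–4 → each gets rank 3.
The 2 values of 302 occupy positions 8–9 → each gets rank 8.
Group A values → pooled ranks: 475→3, 302→8, 515→1, 296→10
Mean rank = (3 + 8 + 1 + 10) / 4 = 5.50

5.50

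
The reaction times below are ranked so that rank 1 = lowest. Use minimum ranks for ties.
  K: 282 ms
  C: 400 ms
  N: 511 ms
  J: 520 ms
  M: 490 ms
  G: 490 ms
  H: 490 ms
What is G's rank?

3

Sorted (ascending): 282, 400, 490, 490, 490, 511, 520
The 3 values of 490 occupy positions 3–5 → each gets rank 3.
G has value 490 ms → rank 3.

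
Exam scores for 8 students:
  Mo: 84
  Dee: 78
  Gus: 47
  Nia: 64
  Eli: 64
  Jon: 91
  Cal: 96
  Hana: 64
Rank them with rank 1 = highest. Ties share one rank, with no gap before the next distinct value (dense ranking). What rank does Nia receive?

Sorted (descending): 96, 91, 84, 78, 64, 64, 64, 47
The 3 values of 64 share dense rank 5.
Remaining distinct values take the next consecutive integers.
Nia has value 64 → rank 5.

5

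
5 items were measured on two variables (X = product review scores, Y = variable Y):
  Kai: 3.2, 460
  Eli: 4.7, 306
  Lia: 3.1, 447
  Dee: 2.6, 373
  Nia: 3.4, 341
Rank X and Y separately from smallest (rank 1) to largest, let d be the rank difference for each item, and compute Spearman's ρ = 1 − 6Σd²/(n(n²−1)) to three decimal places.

-0.600

Ranks of variable 1: 3, 5, 2, 1, 4
Ranks of variable 2: 5, 1, 4, 3, 2
d = r₁ − r₂: -2, 4, -2, -2, 2
d²: 4, 16, 4, 4, 4; Σd² = 32
ρ = 1 − 6·32/(5·24) = 1 − 192/120 = -0.600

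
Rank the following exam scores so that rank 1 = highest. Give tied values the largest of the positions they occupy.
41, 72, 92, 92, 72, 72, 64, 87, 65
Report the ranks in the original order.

9, 6, 2, 2, 6, 6, 8, 3, 7

Sorted (descending): 92, 92, 87, 72, 72, 72, 65, 64, 41
The 2 values of 92 occupy positions 1–2 → each gets rank 2.
The 3 values of 72 occupy positions 4–6 → each gets rank 6.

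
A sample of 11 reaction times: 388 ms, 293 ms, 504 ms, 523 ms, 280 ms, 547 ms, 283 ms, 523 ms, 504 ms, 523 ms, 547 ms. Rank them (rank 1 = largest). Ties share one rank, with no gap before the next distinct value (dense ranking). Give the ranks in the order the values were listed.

Sorted (descending): 547, 547, 523, 523, 523, 504, 504, 388, 293, 283, 280
The 2 values of 547 share dense rank 1.
The 3 values of 523 share dense rank 2.
The 2 values of 504 share dense rank 3.
Remaining distinct values take the next consecutive integers.

4, 5, 3, 2, 7, 1, 6, 2, 3, 2, 1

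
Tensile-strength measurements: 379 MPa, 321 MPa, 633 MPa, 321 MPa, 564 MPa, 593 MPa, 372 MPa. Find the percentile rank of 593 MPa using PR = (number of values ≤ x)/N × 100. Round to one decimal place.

N = 7.
Strictly below 593: 5. Equal to 593: 1.
PR = 6/7 × 100 = 85.7

85.7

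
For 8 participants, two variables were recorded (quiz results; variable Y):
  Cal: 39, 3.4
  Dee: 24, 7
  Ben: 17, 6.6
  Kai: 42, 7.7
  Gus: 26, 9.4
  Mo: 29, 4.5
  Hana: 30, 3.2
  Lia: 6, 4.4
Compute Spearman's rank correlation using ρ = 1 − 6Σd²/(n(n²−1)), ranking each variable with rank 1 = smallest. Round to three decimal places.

Ranks of variable 1: 7, 3, 2, 8, 4, 5, 6, 1
Ranks of variable 2: 2, 6, 5, 7, 8, 4, 1, 3
d = r₁ − r₂: 5, -3, -3, 1, -4, 1, 5, -2
d²: 25, 9, 9, 1, 16, 1, 25, 4; Σd² = 90
ρ = 1 − 6·90/(8·63) = 1 − 540/504 = -0.071

-0.071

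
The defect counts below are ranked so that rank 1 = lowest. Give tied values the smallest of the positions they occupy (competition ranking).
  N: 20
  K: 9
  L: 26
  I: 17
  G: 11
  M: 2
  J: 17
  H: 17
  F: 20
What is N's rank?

7

Sorted (ascending): 2, 9, 11, 17, 17, 17, 20, 20, 26
The 3 values of 17 occupy positions 4–6 → each gets rank 4.
The 2 values of 20 occupy positions 7–8 → each gets rank 7.
N has value 20 → rank 7.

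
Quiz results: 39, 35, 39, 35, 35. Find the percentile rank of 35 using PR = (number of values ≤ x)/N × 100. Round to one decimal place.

60.0

N = 5.
Strictly below 35: 0. Equal to 35: 3.
PR = 3/5 × 100 = 60.0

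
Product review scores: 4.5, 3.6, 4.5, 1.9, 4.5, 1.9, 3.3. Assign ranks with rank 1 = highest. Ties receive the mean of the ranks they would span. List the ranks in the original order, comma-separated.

Sorted (descending): 4.5, 4.5, 4.5, 3.6, 3.3, 1.9, 1.9
The 3 values of 4.5 occupy positions 1–3 → average rank 2.
The 2 values of 1.9 occupy positions 6–7 → average rank (6+7)/2 = 6.5.

2, 4, 2, 6.5, 2, 6.5, 5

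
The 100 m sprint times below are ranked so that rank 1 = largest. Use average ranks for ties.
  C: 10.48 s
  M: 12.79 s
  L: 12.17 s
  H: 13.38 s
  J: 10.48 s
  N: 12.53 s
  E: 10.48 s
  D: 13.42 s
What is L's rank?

Sorted (descending): 13.42, 13.38, 12.79, 12.53, 12.17, 10.48, 10.48, 10.48
The 3 values of 10.48 occupy positions 6–8 → average rank 7.
L has value 12.17 s → rank 5.

5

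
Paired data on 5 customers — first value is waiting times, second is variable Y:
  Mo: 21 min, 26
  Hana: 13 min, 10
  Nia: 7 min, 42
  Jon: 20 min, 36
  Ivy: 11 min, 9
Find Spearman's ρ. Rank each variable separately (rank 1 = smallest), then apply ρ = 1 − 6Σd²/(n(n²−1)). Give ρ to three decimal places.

-0.100

Ranks of variable 1: 5, 3, 1, 4, 2
Ranks of variable 2: 3, 2, 5, 4, 1
d = r₁ − r₂: 2, 1, -4, 0, 1
d²: 4, 1, 16, 0, 1; Σd² = 22
ρ = 1 − 6·22/(5·24) = 1 − 132/120 = -0.100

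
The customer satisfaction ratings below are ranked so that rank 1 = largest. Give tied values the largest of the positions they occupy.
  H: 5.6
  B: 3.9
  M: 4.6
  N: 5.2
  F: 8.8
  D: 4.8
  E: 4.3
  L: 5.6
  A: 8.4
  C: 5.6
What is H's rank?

5

Sorted (descending): 8.8, 8.4, 5.6, 5.6, 5.6, 5.2, 4.8, 4.6, 4.3, 3.9
The 3 values of 5.6 occupy positions 3–5 → each gets rank 5.
H has value 5.6 → rank 5.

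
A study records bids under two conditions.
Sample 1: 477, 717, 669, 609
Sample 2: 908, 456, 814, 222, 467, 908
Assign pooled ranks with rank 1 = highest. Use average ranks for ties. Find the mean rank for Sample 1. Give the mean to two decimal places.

5.50

Sorted (descending): 908, 908, 814, 717, 669, 609, 477, 467, 456, 222
The 2 values of 908 occupy positions 1–2 → average rank (1+2)/2 = 1.5.
Sample 1 values → pooled ranks: 477→7, 717→4, 669→5, 609→6
Mean rank = (7 + 4 + 5 + 6) / 4 = 5.50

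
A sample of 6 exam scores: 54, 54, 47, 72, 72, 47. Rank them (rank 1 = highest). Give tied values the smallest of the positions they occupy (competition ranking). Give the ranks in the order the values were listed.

Sorted (descending): 72, 72, 54, 54, 47, 47
The 2 values of 72 occupy positions 1–2 → each gets rank 1.
The 2 values of 54 occupy positions 3–4 → each gets rank 3.
The 2 values of 47 occupy positions 5–6 → each gets rank 5.

3, 3, 5, 1, 1, 5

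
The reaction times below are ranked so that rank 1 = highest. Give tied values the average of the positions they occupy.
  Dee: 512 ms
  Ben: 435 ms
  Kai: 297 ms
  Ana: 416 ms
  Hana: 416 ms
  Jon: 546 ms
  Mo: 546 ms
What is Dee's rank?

3

Sorted (descending): 546, 546, 512, 435, 416, 416, 297
The 2 values of 546 occupy positions 1–2 → average rank (1+2)/2 = 1.5.
The 2 values of 416 occupy positions 5–6 → average rank (5+6)/2 = 5.5.
Dee has value 512 ms → rank 3.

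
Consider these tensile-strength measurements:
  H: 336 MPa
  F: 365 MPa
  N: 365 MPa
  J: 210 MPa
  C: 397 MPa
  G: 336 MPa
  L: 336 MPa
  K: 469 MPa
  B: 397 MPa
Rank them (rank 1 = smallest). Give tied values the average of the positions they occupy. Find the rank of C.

7.5

Sorted (ascending): 210, 336, 336, 336, 365, 365, 397, 397, 469
The 3 values of 336 occupy positions 2–4 → average rank 3.
The 2 values of 365 occupy positions 5–6 → average rank (5+6)/2 = 5.5.
The 2 values of 397 occupy positions 7–8 → average rank (7+8)/2 = 7.5.
C has value 397 MPa → rank 7.5.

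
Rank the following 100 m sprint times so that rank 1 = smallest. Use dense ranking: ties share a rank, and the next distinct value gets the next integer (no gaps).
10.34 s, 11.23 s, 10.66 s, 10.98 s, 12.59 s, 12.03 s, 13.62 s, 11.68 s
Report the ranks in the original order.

1, 4, 2, 3, 7, 6, 8, 5

Sorted (ascending): 10.34, 10.66, 10.98, 11.23, 11.68, 12.03, 12.59, 13.62
No ties — each value takes its position as its rank.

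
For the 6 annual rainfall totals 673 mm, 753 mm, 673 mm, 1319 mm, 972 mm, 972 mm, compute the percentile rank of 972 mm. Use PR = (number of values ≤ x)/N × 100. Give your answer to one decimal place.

N = 6.
Strictly below 972: 3. Equal to 972: 2.
PR = 5/6 × 100 = 83.3

83.3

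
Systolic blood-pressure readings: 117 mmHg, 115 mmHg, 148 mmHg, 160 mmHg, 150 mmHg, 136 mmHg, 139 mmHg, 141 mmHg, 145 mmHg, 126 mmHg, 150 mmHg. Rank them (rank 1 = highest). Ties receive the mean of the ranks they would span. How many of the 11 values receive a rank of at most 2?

1

Sorted (descending): 160, 150, 150, 148, 145, 141, 139, 136, 126, 117, 115
The 2 values of 150 occupy positions 2–3 → average rank (2+3)/2 = 2.5.
Ranks ≤ 2: {1} → 1 value.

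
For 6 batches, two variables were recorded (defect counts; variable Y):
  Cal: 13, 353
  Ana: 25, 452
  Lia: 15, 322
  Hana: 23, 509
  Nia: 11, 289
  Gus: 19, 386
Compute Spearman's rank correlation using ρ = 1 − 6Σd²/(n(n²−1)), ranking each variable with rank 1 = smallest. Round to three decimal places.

Ranks of variable 1: 2, 6, 3, 5, 1, 4
Ranks of variable 2: 3, 5, 2, 6, 1, 4
d = r₁ − r₂: -1, 1, 1, -1, 0, 0
d²: 1, 1, 1, 1, 0, 0; Σd² = 4
ρ = 1 − 6·4/(6·35) = 1 − 24/210 = 0.886

0.886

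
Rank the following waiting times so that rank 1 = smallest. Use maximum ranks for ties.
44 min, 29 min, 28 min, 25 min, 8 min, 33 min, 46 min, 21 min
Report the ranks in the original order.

Sorted (ascending): 8, 21, 25, 28, 29, 33, 44, 46
No ties — each value takes its position as its rank.

7, 5, 4, 3, 1, 6, 8, 2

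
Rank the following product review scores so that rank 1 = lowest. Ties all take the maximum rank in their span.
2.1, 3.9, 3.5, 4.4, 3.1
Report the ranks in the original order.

Sorted (ascending): 2.1, 3.1, 3.5, 3.9, 4.4
No ties — each value takes its position as its rank.

1, 4, 3, 5, 2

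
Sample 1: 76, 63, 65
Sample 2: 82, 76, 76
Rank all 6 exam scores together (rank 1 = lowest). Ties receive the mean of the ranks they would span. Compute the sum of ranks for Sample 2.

Sorted (ascending): 63, 65, 76, 76, 76, 82
The 3 values of 76 occupy positions 3–5 → average rank 4.
Sample 2 values → pooled ranks: 82→6, 76→4, 76→4
Rank sum = 6 + 4 + 4 = 14

14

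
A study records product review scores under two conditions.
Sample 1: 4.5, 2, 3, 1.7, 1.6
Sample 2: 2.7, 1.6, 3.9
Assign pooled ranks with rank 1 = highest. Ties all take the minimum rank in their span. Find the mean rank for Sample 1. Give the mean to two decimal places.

4.40

Sorted (descending): 4.5, 3.9, 3, 2.7, 2, 1.7, 1.6, 1.6
The 2 values of 1.6 occupy positions 7–8 → each gets rank 7.
Sample 1 values → pooled ranks: 4.5→1, 2→5, 3→3, 1.7→6, 1.6→7
Mean rank = (1 + 5 + 3 + 6 + 7) / 5 = 4.40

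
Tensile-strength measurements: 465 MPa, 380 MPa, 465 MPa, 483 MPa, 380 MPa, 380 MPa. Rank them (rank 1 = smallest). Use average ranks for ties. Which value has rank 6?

483

Sorted (ascending): 380, 380, 380, 465, 465, 483
The 3 values of 380 occupy positions 1–3 → average rank 2.
The 2 values of 465 occupy positions 4–5 → average rank (4+5)/2 = 4.5.
Rank 6 → value 483.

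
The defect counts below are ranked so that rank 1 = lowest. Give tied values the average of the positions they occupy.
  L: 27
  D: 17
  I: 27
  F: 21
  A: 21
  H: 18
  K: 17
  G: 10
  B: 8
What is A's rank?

6.5

Sorted (ascending): 8, 10, 17, 17, 18, 21, 21, 27, 27
The 2 values of 17 occupy positions 3–4 → average rank (3+4)/2 = 3.5.
The 2 values of 21 occupy positions 6–7 → average rank (6+7)/2 = 6.5.
The 2 values of 27 occupy positions 8–9 → average rank (8+9)/2 = 8.5.
A has value 21 → rank 6.5.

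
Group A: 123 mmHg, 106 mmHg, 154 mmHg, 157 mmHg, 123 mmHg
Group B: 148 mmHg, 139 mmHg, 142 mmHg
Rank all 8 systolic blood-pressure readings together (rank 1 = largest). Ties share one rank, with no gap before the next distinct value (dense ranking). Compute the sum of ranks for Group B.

12

Sorted (descending): 157, 154, 148, 142, 139, 123, 123, 106
The 2 values of 123 share dense rank 6.
Remaining distinct values take the next consecutive integers.
Group B values → pooled ranks: 148→3, 139→5, 142→4
Rank sum = 3 + 5 + 4 = 12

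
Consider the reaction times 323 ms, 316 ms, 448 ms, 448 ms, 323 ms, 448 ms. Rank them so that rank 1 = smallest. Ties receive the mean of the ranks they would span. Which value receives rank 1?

Sorted (ascending): 316, 323, 323, 448, 448, 448
The 2 values of 323 occupy positions 2–3 → average rank (2+3)/2 = 2.5.
The 3 values of 448 occupy positions 4–6 → average rank 5.
Rank 1 → value 316.

316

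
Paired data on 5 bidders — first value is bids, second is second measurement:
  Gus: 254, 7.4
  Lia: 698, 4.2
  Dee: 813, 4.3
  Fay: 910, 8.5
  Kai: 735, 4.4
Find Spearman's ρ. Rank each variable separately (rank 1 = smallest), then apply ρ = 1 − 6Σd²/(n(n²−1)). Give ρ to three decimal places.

0.300

Ranks of variable 1: 1, 2, 4, 5, 3
Ranks of variable 2: 4, 1, 2, 5, 3
d = r₁ − r₂: -3, 1, 2, 0, 0
d²: 9, 1, 4, 0, 0; Σd² = 14
ρ = 1 − 6·14/(5·24) = 1 − 84/120 = 0.300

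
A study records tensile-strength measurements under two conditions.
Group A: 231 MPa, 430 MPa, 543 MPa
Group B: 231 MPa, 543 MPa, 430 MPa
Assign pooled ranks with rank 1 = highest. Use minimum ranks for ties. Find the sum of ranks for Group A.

Sorted (descending): 543, 543, 430, 430, 231, 231
The 2 values of 543 occupy positions 1–2 → each gets rank 1.
The 2 values of 430 occupy positions 3–4 → each gets rank 3.
The 2 values of 231 occupy positions 5–6 → each gets rank 5.
Group A values → pooled ranks: 231→5, 430→3, 543→1
Rank sum = 5 + 3 + 1 = 9

9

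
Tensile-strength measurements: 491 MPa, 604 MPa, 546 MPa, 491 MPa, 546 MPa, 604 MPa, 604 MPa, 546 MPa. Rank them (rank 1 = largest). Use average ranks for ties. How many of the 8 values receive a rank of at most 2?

Sorted (descending): 604, 604, 604, 546, 546, 546, 491, 491
The 3 values of 604 occupy positions 1–3 → average rank 2.
The 3 values of 546 occupy positions 4–6 → average rank 5.
The 2 values of 491 occupy positions 7–8 → average rank (7+8)/2 = 7.5.
Ranks ≤ 2: {2, 2, 2} → 3 values.

3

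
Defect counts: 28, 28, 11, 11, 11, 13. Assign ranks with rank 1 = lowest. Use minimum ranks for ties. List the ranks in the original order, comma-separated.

Sorted (ascending): 11, 11, 11, 13, 28, 28
The 3 values of 11 occupy positions 1–3 → each gets rank 1.
The 2 values of 28 occupy positions 5–6 → each gets rank 5.

5, 5, 1, 1, 1, 4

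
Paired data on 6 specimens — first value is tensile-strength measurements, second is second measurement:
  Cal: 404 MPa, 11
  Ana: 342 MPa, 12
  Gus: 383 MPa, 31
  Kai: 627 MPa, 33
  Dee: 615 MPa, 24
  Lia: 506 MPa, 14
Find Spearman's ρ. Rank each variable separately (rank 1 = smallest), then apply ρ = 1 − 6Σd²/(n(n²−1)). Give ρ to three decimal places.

0.543

Ranks of variable 1: 3, 1, 2, 6, 5, 4
Ranks of variable 2: 1, 2, 5, 6, 4, 3
d = r₁ − r₂: 2, -1, -3, 0, 1, 1
d²: 4, 1, 9, 0, 1, 1; Σd² = 16
ρ = 1 − 6·16/(6·35) = 1 − 96/210 = 0.543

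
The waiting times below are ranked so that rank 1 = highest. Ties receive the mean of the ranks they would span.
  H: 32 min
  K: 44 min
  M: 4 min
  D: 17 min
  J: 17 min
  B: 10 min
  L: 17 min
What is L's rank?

Sorted (descending): 44, 32, 17, 17, 17, 10, 4
The 3 values of 17 occupy positions 3–5 → average rank 4.
L has value 17 min → rank 4.

4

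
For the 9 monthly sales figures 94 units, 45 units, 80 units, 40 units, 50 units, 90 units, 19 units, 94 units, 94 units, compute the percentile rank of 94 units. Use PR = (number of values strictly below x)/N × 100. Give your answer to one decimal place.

66.7

N = 9.
Strictly below 94: 6. Equal to 94: 3.
PR = 6/9 × 100 = 66.7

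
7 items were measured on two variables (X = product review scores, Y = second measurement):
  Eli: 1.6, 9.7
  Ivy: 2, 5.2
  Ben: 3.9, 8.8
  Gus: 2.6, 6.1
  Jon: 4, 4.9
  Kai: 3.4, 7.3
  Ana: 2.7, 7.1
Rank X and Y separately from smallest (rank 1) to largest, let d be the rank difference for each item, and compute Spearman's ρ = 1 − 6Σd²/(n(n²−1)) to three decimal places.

Ranks of variable 1: 1, 2, 6, 3, 7, 5, 4
Ranks of variable 2: 7, 2, 6, 3, 1, 5, 4
d = r₁ − r₂: -6, 0, 0, 0, 6, 0, 0
d²: 36, 0, 0, 0, 36, 0, 0; Σd² = 72
ρ = 1 − 6·72/(7·48) = 1 − 432/336 = -0.286

-0.286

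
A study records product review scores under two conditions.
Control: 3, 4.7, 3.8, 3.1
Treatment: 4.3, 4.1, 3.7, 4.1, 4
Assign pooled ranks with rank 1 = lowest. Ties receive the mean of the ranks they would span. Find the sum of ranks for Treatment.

29

Sorted (ascending): 3, 3.1, 3.7, 3.8, 4, 4.1, 4.1, 4.3, 4.7
The 2 values of 4.1 occupy positions 6–7 → average rank (6+7)/2 = 6.5.
Treatment values → pooled ranks: 4.3→8, 4.1→6.5, 3.7→3, 4.1→6.5, 4→5
Rank sum = 8 + 6.5 + 3 + 6.5 + 5 = 29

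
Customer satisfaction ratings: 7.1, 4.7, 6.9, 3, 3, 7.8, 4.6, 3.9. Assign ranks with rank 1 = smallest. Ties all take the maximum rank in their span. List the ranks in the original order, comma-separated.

7, 5, 6, 2, 2, 8, 4, 3

Sorted (ascending): 3, 3, 3.9, 4.6, 4.7, 6.9, 7.1, 7.8
The 2 values of 3 occupy positions 1–2 → each gets rank 2.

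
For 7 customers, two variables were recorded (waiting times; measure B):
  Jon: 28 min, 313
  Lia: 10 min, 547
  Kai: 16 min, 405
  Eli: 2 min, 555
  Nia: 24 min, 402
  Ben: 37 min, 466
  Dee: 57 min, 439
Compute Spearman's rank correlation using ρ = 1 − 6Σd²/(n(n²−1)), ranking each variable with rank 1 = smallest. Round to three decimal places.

-0.464

Ranks of variable 1: 5, 2, 3, 1, 4, 6, 7
Ranks of variable 2: 1, 6, 3, 7, 2, 5, 4
d = r₁ − r₂: 4, -4, 0, -6, 2, 1, 3
d²: 16, 16, 0, 36, 4, 1, 9; Σd² = 82
ρ = 1 − 6·82/(7·48) = 1 − 492/336 = -0.464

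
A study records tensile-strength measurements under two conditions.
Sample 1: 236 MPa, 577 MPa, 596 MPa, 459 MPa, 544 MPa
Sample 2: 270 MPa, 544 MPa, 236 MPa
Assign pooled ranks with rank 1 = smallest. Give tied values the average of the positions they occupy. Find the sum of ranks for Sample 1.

Sorted (ascending): 236, 236, 270, 459, 544, 544, 577, 596
The 2 values of 236 occupy positions 1–2 → average rank (1+2)/2 = 1.5.
The 2 values of 544 occupy positions 5–6 → average rank (5+6)/2 = 5.5.
Sample 1 values → pooled ranks: 236→1.5, 577→7, 596→8, 459→4, 544→5.5
Rank sum = 1.5 + 7 + 8 + 4 + 5.5 = 26

26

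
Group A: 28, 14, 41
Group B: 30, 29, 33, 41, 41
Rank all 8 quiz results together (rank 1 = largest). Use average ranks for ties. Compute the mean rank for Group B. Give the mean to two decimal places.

3.80

Sorted (descending): 41, 41, 41, 33, 30, 29, 28, 14
The 3 values of 41 occupy positions 1–3 → average rank 2.
Group B values → pooled ranks: 30→5, 29→6, 33→4, 41→2, 41→2
Mean rank = (5 + 6 + 4 + 2 + 2) / 5 = 3.80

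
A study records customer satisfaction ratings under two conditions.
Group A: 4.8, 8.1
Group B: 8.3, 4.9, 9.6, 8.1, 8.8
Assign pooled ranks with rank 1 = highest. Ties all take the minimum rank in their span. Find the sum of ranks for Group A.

11

Sorted (descending): 9.6, 8.8, 8.3, 8.1, 8.1, 4.9, 4.8
The 2 values of 8.1 occupy positions 4–5 → each gets rank 4.
Group A values → pooled ranks: 4.8→7, 8.1→4
Rank sum = 7 + 4 = 11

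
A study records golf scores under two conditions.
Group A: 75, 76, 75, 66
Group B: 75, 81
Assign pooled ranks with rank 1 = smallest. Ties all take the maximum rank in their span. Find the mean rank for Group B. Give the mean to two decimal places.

5.00

Sorted (ascending): 66, 75, 75, 75, 76, 81
The 3 values of 75 occupy positions 2–4 → each gets rank 4.
Group B values → pooled ranks: 75→4, 81→6
Mean rank = (4 + 6) / 2 = 5.00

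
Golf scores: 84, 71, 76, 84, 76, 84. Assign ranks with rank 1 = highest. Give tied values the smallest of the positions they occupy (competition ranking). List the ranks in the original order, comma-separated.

1, 6, 4, 1, 4, 1

Sorted (descending): 84, 84, 84, 76, 76, 71
The 3 values of 84 occupy positions 1–3 → each gets rank 1.
The 2 values of 76 occupy positions 4–5 → each gets rank 4.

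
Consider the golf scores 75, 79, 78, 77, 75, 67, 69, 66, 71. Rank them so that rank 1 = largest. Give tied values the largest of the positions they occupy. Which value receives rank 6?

71

Sorted (descending): 79, 78, 77, 75, 75, 71, 69, 67, 66
The 2 values of 75 occupy positions 4–5 → each gets rank 5.
Rank 6 → value 71.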